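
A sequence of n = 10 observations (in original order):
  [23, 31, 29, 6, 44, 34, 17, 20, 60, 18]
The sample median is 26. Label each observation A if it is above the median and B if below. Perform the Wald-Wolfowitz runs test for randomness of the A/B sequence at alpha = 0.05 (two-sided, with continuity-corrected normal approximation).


Step 1: Compute median = 26; label A = above, B = below.
Labels in order: BAABAABBAB  (n_A = 5, n_B = 5)
Step 2: Count runs R = 7.
Step 3: Under H0 (random ordering), E[R] = 2*n_A*n_B/(n_A+n_B) + 1 = 2*5*5/10 + 1 = 6.0000.
        Var[R] = 2*n_A*n_B*(2*n_A*n_B - n_A - n_B) / ((n_A+n_B)^2 * (n_A+n_B-1)) = 2000/900 = 2.2222.
        SD[R] = 1.4907.
Step 4: Continuity-corrected z = (R - 0.5 - E[R]) / SD[R] = (7 - 0.5 - 6.0000) / 1.4907 = 0.3354.
Step 5: Two-sided p-value via normal approximation = 2*(1 - Phi(|z|)) = 0.737316.
Step 6: alpha = 0.05. fail to reject H0.

R = 7, z = 0.3354, p = 0.737316, fail to reject H0.


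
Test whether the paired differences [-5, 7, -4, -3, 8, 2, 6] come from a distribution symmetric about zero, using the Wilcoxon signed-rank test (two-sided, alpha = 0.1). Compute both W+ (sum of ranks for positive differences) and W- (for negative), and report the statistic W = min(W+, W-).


Step 1: Drop any zero differences (none here) and take |d_i|.
|d| = [5, 7, 4, 3, 8, 2, 6]
Step 2: Midrank |d_i| (ties get averaged ranks).
ranks: |5|->4, |7|->6, |4|->3, |3|->2, |8|->7, |2|->1, |6|->5
Step 3: Attach original signs; sum ranks with positive sign and with negative sign.
W+ = 6 + 7 + 1 + 5 = 19
W- = 4 + 3 + 2 = 9
(Check: W+ + W- = 28 should equal n(n+1)/2 = 28.)
Step 4: Test statistic W = min(W+, W-) = 9.
Step 5: No ties, so the exact null distribution over the 2^7 = 128 sign assignments gives the two-sided p-value = 0.468750.
Step 6: alpha = 0.1. fail to reject H0.

W+ = 19, W- = 9, W = min = 9, p = 0.468750, fail to reject H0.


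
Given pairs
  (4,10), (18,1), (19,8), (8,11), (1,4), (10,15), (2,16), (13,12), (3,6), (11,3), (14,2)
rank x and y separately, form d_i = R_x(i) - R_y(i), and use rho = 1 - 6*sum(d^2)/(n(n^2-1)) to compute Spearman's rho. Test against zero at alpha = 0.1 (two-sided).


Step 1: Rank x and y separately (midranks; no ties here).
rank(x): 4->4, 18->10, 19->11, 8->5, 1->1, 10->6, 2->2, 13->8, 3->3, 11->7, 14->9
rank(y): 10->7, 1->1, 8->6, 11->8, 4->4, 15->10, 16->11, 12->9, 6->5, 3->3, 2->2
Step 2: d_i = R_x(i) - R_y(i); compute d_i^2.
  (4-7)^2=9, (10-1)^2=81, (11-6)^2=25, (5-8)^2=9, (1-4)^2=9, (6-10)^2=16, (2-11)^2=81, (8-9)^2=1, (3-5)^2=4, (7-3)^2=16, (9-2)^2=49
sum(d^2) = 300.
Step 3: rho = 1 - 6*300 / (11*(11^2 - 1)) = 1 - 1800/1320 = -0.363636.
Step 4: Under H0, t = rho * sqrt((n-2)/(1-rho^2)) = -1.1711 ~ t(9).
Step 5: Two-sided p-value from the t-distribution with 9 df = 0.271638.
Step 6: alpha = 0.1. fail to reject H0.

rho = -0.3636, p = 0.271638, fail to reject H0 at alpha = 0.1.


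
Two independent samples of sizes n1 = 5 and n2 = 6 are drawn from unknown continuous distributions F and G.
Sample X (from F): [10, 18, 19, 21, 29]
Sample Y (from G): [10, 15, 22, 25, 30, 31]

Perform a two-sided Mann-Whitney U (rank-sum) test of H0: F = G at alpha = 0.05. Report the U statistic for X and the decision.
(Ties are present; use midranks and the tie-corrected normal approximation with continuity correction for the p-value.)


Step 1: Combine and sort all 11 observations; assign midranks.
sorted (value, group): (10,X), (10,Y), (15,Y), (18,X), (19,X), (21,X), (22,Y), (25,Y), (29,X), (30,Y), (31,Y)
ranks: 10->1.5, 10->1.5, 15->3, 18->4, 19->5, 21->6, 22->7, 25->8, 29->9, 30->10, 31->11
Step 2: Rank sum for X: R1 = 1.5 + 4 + 5 + 6 + 9 = 25.5.
Step 3: U_X = R1 - n1(n1+1)/2 = 25.5 - 5*6/2 = 25.5 - 15 = 10.5.
       U_Y = n1*n2 - U_X = 30 - 10.5 = 19.5.
Step 4: Ties are present, so use the tie-corrected normal approximation (with continuity correction) for the p-value.
Step 5: p-value = 0.464192; compare to alpha = 0.05. fail to reject H0.

U_X = 10.5, p = 0.464192, fail to reject H0 at alpha = 0.05.


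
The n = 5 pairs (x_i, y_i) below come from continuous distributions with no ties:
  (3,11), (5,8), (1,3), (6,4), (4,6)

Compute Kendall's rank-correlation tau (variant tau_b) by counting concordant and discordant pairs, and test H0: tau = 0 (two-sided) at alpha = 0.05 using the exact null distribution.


Step 1: Enumerate the 10 unordered pairs (i,j) with i<j and classify each by sign(x_j-x_i) * sign(y_j-y_i).
  (1,2):dx=+2,dy=-3->D; (1,3):dx=-2,dy=-8->C; (1,4):dx=+3,dy=-7->D; (1,5):dx=+1,dy=-5->D
  (2,3):dx=-4,dy=-5->C; (2,4):dx=+1,dy=-4->D; (2,5):dx=-1,dy=-2->C; (3,4):dx=+5,dy=+1->C
  (3,5):dx=+3,dy=+3->C; (4,5):dx=-2,dy=+2->D
Step 2: C = 5, D = 5, total pairs = 10.
Step 3: tau = (C - D)/(n(n-1)/2) = (5 - 5)/10 = 0.000000.
Step 4: Exact two-sided p-value (enumerate n! = 120 permutations of y under H0): p = 1.000000.
Step 5: alpha = 0.05. fail to reject H0.

tau_b = 0.0000 (C=5, D=5), p = 1.000000, fail to reject H0.


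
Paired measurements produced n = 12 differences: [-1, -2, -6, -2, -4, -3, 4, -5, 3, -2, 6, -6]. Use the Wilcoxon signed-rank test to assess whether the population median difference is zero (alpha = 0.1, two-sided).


Step 1: Drop any zero differences (none here) and take |d_i|.
|d| = [1, 2, 6, 2, 4, 3, 4, 5, 3, 2, 6, 6]
Step 2: Midrank |d_i| (ties get averaged ranks).
ranks: |1|->1, |2|->3, |6|->11, |2|->3, |4|->7.5, |3|->5.5, |4|->7.5, |5|->9, |3|->5.5, |2|->3, |6|->11, |6|->11
Step 3: Attach original signs; sum ranks with positive sign and with negative sign.
W+ = 7.5 + 5.5 + 11 = 24
W- = 1 + 3 + 11 + 3 + 7.5 + 5.5 + 9 + 3 + 11 = 54
(Check: W+ + W- = 78 should equal n(n+1)/2 = 78.)
Step 4: Test statistic W = min(W+, W-) = 24.
Step 5: Ties in |d|, so use the tie-corrected normal approximation.
        E[W] = n(n+1)/4 = 12*13/4 = 39.
        Tie groups: |d|=2 (t=3), |d|=3 (t=2), |d|=4 (t=2), |d|=6 (t=3); sum(t^3 - t) = 60.
        Var[W] = n(n+1)(2n+1)/24 - sum(t^3-t)/48 = 3900/24 - 60/48 = 161.25.
        z = (W - E[W]) / sqrt(Var[W]) = (24 - 39) / 12.6984 = -1.1812.
        Two-sided p = 2*Phi(z) = 0.237504.
Step 6: alpha = 0.1. fail to reject H0.

W+ = 24, W- = 54, W = min = 24, p = 0.237504, fail to reject H0.


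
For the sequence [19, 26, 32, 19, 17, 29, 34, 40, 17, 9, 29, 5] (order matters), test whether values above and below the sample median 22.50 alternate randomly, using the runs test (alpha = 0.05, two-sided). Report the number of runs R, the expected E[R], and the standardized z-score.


Step 1: Compute median = 22.50; label A = above, B = below.
Labels in order: BAABBAAABBAB  (n_A = 6, n_B = 6)
Step 2: Count runs R = 7.
Step 3: Under H0 (random ordering), E[R] = 2*n_A*n_B/(n_A+n_B) + 1 = 2*6*6/12 + 1 = 7.0000.
        Var[R] = 2*n_A*n_B*(2*n_A*n_B - n_A - n_B) / ((n_A+n_B)^2 * (n_A+n_B-1)) = 4320/1584 = 2.7273.
        SD[R] = 1.6514.
Step 4: R = E[R], so z = 0 with no continuity correction.
Step 5: Two-sided p-value via normal approximation = 2*(1 - Phi(|z|)) = 1.000000.
Step 6: alpha = 0.05. fail to reject H0.

R = 7, z = 0.0000, p = 1.000000, fail to reject H0.


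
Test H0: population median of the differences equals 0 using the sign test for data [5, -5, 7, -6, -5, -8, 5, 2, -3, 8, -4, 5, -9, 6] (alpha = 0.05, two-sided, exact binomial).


Step 1: Discard zero differences. Original n = 14; n_eff = number of nonzero differences = 14.
Nonzero differences (with sign): +5, -5, +7, -6, -5, -8, +5, +2, -3, +8, -4, +5, -9, +6
Step 2: Count signs: positive = 7, negative = 7.
Step 3: Under H0: P(positive) = 0.5, so the number of positives S ~ Bin(14, 0.5).
Step 4: Two-sided exact p-value = sum of Bin(14,0.5) probabilities at or below the observed probability = 1.000000.
Step 5: alpha = 0.05. fail to reject H0.

n_eff = 14, pos = 7, neg = 7, p = 1.000000, fail to reject H0.


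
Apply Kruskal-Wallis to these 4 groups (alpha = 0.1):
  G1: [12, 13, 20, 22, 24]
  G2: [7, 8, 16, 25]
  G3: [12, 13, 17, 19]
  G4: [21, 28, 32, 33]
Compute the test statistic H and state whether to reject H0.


Step 1: Combine all N = 17 observations and assign midranks.
sorted (value, group, rank): (7,G2,1), (8,G2,2), (12,G1,3.5), (12,G3,3.5), (13,G1,5.5), (13,G3,5.5), (16,G2,7), (17,G3,8), (19,G3,9), (20,G1,10), (21,G4,11), (22,G1,12), (24,G1,13), (25,G2,14), (28,G4,15), (32,G4,16), (33,G4,17)
Step 2: Sum ranks within each group.
R_1 = 44 (n_1 = 5)
R_2 = 24 (n_2 = 4)
R_3 = 26 (n_3 = 4)
R_4 = 59 (n_4 = 4)
Step 3: H = 12/(N(N+1)) * sum(R_i^2/n_i) - 3(N+1)
     = 12/(17*18) * (44^2/5 + 24^2/4 + 26^2/4 + 59^2/4) - 3*18
     = 0.039216 * 1570.45 - 54
     = 7.586275.
Step 4: Ties present; correction factor C = 1 - 12/(17^3 - 17) = 0.997549. Corrected H = 7.586275 / 0.997549 = 7.604914.
Step 5: Under H0, H ~ chi^2(3); p-value = 0.054923.
Step 6: alpha = 0.1. reject H0.

H = 7.6049, df = 3, p = 0.054923, reject H0.


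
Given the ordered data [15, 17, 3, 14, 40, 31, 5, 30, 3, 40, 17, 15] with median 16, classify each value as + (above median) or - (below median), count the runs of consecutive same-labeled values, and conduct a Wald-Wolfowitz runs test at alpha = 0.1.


Step 1: Compute median = 16; label A = above, B = below.
Labels in order: BABBAABABAAB  (n_A = 6, n_B = 6)
Step 2: Count runs R = 9.
Step 3: Under H0 (random ordering), E[R] = 2*n_A*n_B/(n_A+n_B) + 1 = 2*6*6/12 + 1 = 7.0000.
        Var[R] = 2*n_A*n_B*(2*n_A*n_B - n_A - n_B) / ((n_A+n_B)^2 * (n_A+n_B-1)) = 4320/1584 = 2.7273.
        SD[R] = 1.6514.
Step 4: Continuity-corrected z = (R - 0.5 - E[R]) / SD[R] = (9 - 0.5 - 7.0000) / 1.6514 = 0.9083.
Step 5: Two-sided p-value via normal approximation = 2*(1 - Phi(|z|)) = 0.363722.
Step 6: alpha = 0.1. fail to reject H0.

R = 9, z = 0.9083, p = 0.363722, fail to reject H0.


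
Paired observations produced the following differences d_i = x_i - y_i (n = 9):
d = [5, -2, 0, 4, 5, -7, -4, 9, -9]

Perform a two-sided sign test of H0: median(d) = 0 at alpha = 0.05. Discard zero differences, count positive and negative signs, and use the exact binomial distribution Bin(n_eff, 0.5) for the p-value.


Step 1: Discard zero differences. Original n = 9; n_eff = number of nonzero differences = 8.
Nonzero differences (with sign): +5, -2, +4, +5, -7, -4, +9, -9
Step 2: Count signs: positive = 4, negative = 4.
Step 3: Under H0: P(positive) = 0.5, so the number of positives S ~ Bin(8, 0.5).
Step 4: Two-sided exact p-value = sum of Bin(8,0.5) probabilities at or below the observed probability = 1.000000.
Step 5: alpha = 0.05. fail to reject H0.

n_eff = 8, pos = 4, neg = 4, p = 1.000000, fail to reject H0.


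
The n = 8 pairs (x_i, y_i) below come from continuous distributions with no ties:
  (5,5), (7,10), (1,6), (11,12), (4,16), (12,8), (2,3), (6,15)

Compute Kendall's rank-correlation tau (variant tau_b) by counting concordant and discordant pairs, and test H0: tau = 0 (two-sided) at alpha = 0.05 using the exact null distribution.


Step 1: Enumerate the 28 unordered pairs (i,j) with i<j and classify each by sign(x_j-x_i) * sign(y_j-y_i).
  (1,2):dx=+2,dy=+5->C; (1,3):dx=-4,dy=+1->D; (1,4):dx=+6,dy=+7->C; (1,5):dx=-1,dy=+11->D
  (1,6):dx=+7,dy=+3->C; (1,7):dx=-3,dy=-2->C; (1,8):dx=+1,dy=+10->C; (2,3):dx=-6,dy=-4->C
  (2,4):dx=+4,dy=+2->C; (2,5):dx=-3,dy=+6->D; (2,6):dx=+5,dy=-2->D; (2,7):dx=-5,dy=-7->C
  (2,8):dx=-1,dy=+5->D; (3,4):dx=+10,dy=+6->C; (3,5):dx=+3,dy=+10->C; (3,6):dx=+11,dy=+2->C
  (3,7):dx=+1,dy=-3->D; (3,8):dx=+5,dy=+9->C; (4,5):dx=-7,dy=+4->D; (4,6):dx=+1,dy=-4->D
  (4,7):dx=-9,dy=-9->C; (4,8):dx=-5,dy=+3->D; (5,6):dx=+8,dy=-8->D; (5,7):dx=-2,dy=-13->C
  (5,8):dx=+2,dy=-1->D; (6,7):dx=-10,dy=-5->C; (6,8):dx=-6,dy=+7->D; (7,8):dx=+4,dy=+12->C
Step 2: C = 16, D = 12, total pairs = 28.
Step 3: tau = (C - D)/(n(n-1)/2) = (16 - 12)/28 = 0.142857.
Step 4: Exact two-sided p-value (enumerate n! = 40320 permutations of y under H0): p = 0.719544.
Step 5: alpha = 0.05. fail to reject H0.

tau_b = 0.1429 (C=16, D=12), p = 0.719544, fail to reject H0.


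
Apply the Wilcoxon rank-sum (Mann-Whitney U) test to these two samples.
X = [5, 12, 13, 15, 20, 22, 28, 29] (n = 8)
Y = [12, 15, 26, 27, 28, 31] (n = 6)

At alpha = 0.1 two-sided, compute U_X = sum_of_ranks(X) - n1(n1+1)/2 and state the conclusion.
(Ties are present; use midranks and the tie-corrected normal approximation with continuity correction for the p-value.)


Step 1: Combine and sort all 14 observations; assign midranks.
sorted (value, group): (5,X), (12,X), (12,Y), (13,X), (15,X), (15,Y), (20,X), (22,X), (26,Y), (27,Y), (28,X), (28,Y), (29,X), (31,Y)
ranks: 5->1, 12->2.5, 12->2.5, 13->4, 15->5.5, 15->5.5, 20->7, 22->8, 26->9, 27->10, 28->11.5, 28->11.5, 29->13, 31->14
Step 2: Rank sum for X: R1 = 1 + 2.5 + 4 + 5.5 + 7 + 8 + 11.5 + 13 = 52.5.
Step 3: U_X = R1 - n1(n1+1)/2 = 52.5 - 8*9/2 = 52.5 - 36 = 16.5.
       U_Y = n1*n2 - U_X = 48 - 16.5 = 31.5.
Step 4: Ties are present, so use the tie-corrected normal approximation (with continuity correction) for the p-value.
Step 5: p-value = 0.364571; compare to alpha = 0.1. fail to reject H0.

U_X = 16.5, p = 0.364571, fail to reject H0 at alpha = 0.1.


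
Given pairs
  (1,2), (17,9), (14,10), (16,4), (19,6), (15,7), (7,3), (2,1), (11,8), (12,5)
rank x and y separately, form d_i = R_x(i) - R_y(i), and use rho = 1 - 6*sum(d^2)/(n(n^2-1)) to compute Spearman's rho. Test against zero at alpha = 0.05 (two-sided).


Step 1: Rank x and y separately (midranks; no ties here).
rank(x): 1->1, 17->9, 14->6, 16->8, 19->10, 15->7, 7->3, 2->2, 11->4, 12->5
rank(y): 2->2, 9->9, 10->10, 4->4, 6->6, 7->7, 3->3, 1->1, 8->8, 5->5
Step 2: d_i = R_x(i) - R_y(i); compute d_i^2.
  (1-2)^2=1, (9-9)^2=0, (6-10)^2=16, (8-4)^2=16, (10-6)^2=16, (7-7)^2=0, (3-3)^2=0, (2-1)^2=1, (4-8)^2=16, (5-5)^2=0
sum(d^2) = 66.
Step 3: rho = 1 - 6*66 / (10*(10^2 - 1)) = 1 - 396/990 = 0.600000.
Step 4: Under H0, t = rho * sqrt((n-2)/(1-rho^2)) = 2.1213 ~ t(8).
Step 5: Two-sided p-value from the t-distribution with 8 df = 0.066688.
Step 6: alpha = 0.05. fail to reject H0.

rho = 0.6000, p = 0.066688, fail to reject H0 at alpha = 0.05.


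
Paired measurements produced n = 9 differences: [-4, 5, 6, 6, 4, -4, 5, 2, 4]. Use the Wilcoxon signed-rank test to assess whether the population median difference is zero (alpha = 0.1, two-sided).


Step 1: Drop any zero differences (none here) and take |d_i|.
|d| = [4, 5, 6, 6, 4, 4, 5, 2, 4]
Step 2: Midrank |d_i| (ties get averaged ranks).
ranks: |4|->3.5, |5|->6.5, |6|->8.5, |6|->8.5, |4|->3.5, |4|->3.5, |5|->6.5, |2|->1, |4|->3.5
Step 3: Attach original signs; sum ranks with positive sign and with negative sign.
W+ = 6.5 + 8.5 + 8.5 + 3.5 + 6.5 + 1 + 3.5 = 38
W- = 3.5 + 3.5 = 7
(Check: W+ + W- = 45 should equal n(n+1)/2 = 45.)
Step 4: Test statistic W = min(W+, W-) = 7.
Step 5: Ties in |d|, so use the tie-corrected normal approximation.
        E[W] = n(n+1)/4 = 9*10/4 = 22.5.
        Tie groups: |d|=4 (t=4), |d|=5 (t=2), |d|=6 (t=2); sum(t^3 - t) = 72.
        Var[W] = n(n+1)(2n+1)/24 - sum(t^3-t)/48 = 1710/24 - 72/48 = 69.75.
        z = (W - E[W]) / sqrt(Var[W]) = (7 - 22.5) / 8.3516 = -1.8559.
        Two-sided p = 2*Phi(z) = 0.063465.
Step 6: alpha = 0.1. reject H0.

W+ = 38, W- = 7, W = min = 7, p = 0.063465, reject H0.


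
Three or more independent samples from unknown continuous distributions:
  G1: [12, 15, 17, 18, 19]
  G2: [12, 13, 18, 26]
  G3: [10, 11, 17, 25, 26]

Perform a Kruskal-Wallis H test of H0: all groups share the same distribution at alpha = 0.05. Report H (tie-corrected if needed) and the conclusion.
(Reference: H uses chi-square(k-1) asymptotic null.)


Step 1: Combine all N = 14 observations and assign midranks.
sorted (value, group, rank): (10,G3,1), (11,G3,2), (12,G1,3.5), (12,G2,3.5), (13,G2,5), (15,G1,6), (17,G1,7.5), (17,G3,7.5), (18,G1,9.5), (18,G2,9.5), (19,G1,11), (25,G3,12), (26,G2,13.5), (26,G3,13.5)
Step 2: Sum ranks within each group.
R_1 = 37.5 (n_1 = 5)
R_2 = 31.5 (n_2 = 4)
R_3 = 36 (n_3 = 5)
Step 3: H = 12/(N(N+1)) * sum(R_i^2/n_i) - 3(N+1)
     = 12/(14*15) * (37.5^2/5 + 31.5^2/4 + 36^2/5) - 3*15
     = 0.057143 * 788.513 - 45
     = 0.057857.
Step 4: Ties present; correction factor C = 1 - 24/(14^3 - 14) = 0.991209. Corrected H = 0.057857 / 0.991209 = 0.058370.
Step 5: Under H0, H ~ chi^2(2); p-value = 0.971237.
Step 6: alpha = 0.05. fail to reject H0.

H = 0.0584, df = 2, p = 0.971237, fail to reject H0.


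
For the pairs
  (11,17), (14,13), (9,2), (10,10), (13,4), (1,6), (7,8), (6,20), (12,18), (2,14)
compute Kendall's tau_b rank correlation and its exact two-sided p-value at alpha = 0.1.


Step 1: Enumerate the 45 unordered pairs (i,j) with i<j and classify each by sign(x_j-x_i) * sign(y_j-y_i).
  (1,2):dx=+3,dy=-4->D; (1,3):dx=-2,dy=-15->C; (1,4):dx=-1,dy=-7->C; (1,5):dx=+2,dy=-13->D
  (1,6):dx=-10,dy=-11->C; (1,7):dx=-4,dy=-9->C; (1,8):dx=-5,dy=+3->D; (1,9):dx=+1,dy=+1->C
  (1,10):dx=-9,dy=-3->C; (2,3):dx=-5,dy=-11->C; (2,4):dx=-4,dy=-3->C; (2,5):dx=-1,dy=-9->C
  (2,6):dx=-13,dy=-7->C; (2,7):dx=-7,dy=-5->C; (2,8):dx=-8,dy=+7->D; (2,9):dx=-2,dy=+5->D
  (2,10):dx=-12,dy=+1->D; (3,4):dx=+1,dy=+8->C; (3,5):dx=+4,dy=+2->C; (3,6):dx=-8,dy=+4->D
  (3,7):dx=-2,dy=+6->D; (3,8):dx=-3,dy=+18->D; (3,9):dx=+3,dy=+16->C; (3,10):dx=-7,dy=+12->D
  (4,5):dx=+3,dy=-6->D; (4,6):dx=-9,dy=-4->C; (4,7):dx=-3,dy=-2->C; (4,8):dx=-4,dy=+10->D
  (4,9):dx=+2,dy=+8->C; (4,10):dx=-8,dy=+4->D; (5,6):dx=-12,dy=+2->D; (5,7):dx=-6,dy=+4->D
  (5,8):dx=-7,dy=+16->D; (5,9):dx=-1,dy=+14->D; (5,10):dx=-11,dy=+10->D; (6,7):dx=+6,dy=+2->C
  (6,8):dx=+5,dy=+14->C; (6,9):dx=+11,dy=+12->C; (6,10):dx=+1,dy=+8->C; (7,8):dx=-1,dy=+12->D
  (7,9):dx=+5,dy=+10->C; (7,10):dx=-5,dy=+6->D; (8,9):dx=+6,dy=-2->D; (8,10):dx=-4,dy=-6->C
  (9,10):dx=-10,dy=-4->C
Step 2: C = 24, D = 21, total pairs = 45.
Step 3: tau = (C - D)/(n(n-1)/2) = (24 - 21)/45 = 0.066667.
Step 4: Exact two-sided p-value (enumerate n! = 3628800 permutations of y under H0): p = 0.861801.
Step 5: alpha = 0.1. fail to reject H0.

tau_b = 0.0667 (C=24, D=21), p = 0.861801, fail to reject H0.


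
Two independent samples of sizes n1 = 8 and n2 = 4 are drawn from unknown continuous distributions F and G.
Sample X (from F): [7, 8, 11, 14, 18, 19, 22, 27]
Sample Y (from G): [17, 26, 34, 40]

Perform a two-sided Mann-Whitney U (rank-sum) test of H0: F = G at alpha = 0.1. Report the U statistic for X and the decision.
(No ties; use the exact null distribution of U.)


Step 1: Combine and sort all 12 observations; assign midranks.
sorted (value, group): (7,X), (8,X), (11,X), (14,X), (17,Y), (18,X), (19,X), (22,X), (26,Y), (27,X), (34,Y), (40,Y)
ranks: 7->1, 8->2, 11->3, 14->4, 17->5, 18->6, 19->7, 22->8, 26->9, 27->10, 34->11, 40->12
Step 2: Rank sum for X: R1 = 1 + 2 + 3 + 4 + 6 + 7 + 8 + 10 = 41.
Step 3: U_X = R1 - n1(n1+1)/2 = 41 - 8*9/2 = 41 - 36 = 5.
       U_Y = n1*n2 - U_X = 32 - 5 = 27.
Step 4: No ties, so the exact null distribution of U (based on enumerating the C(12,8) = 495 equally likely rank assignments) gives the two-sided p-value.
Step 5: p-value = 0.072727; compare to alpha = 0.1. reject H0.

U_X = 5, p = 0.072727, reject H0 at alpha = 0.1.


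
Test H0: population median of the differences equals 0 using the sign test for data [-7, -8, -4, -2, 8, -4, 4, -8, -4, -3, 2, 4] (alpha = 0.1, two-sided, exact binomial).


Step 1: Discard zero differences. Original n = 12; n_eff = number of nonzero differences = 12.
Nonzero differences (with sign): -7, -8, -4, -2, +8, -4, +4, -8, -4, -3, +2, +4
Step 2: Count signs: positive = 4, negative = 8.
Step 3: Under H0: P(positive) = 0.5, so the number of positives S ~ Bin(12, 0.5).
Step 4: Two-sided exact p-value = sum of Bin(12,0.5) probabilities at or below the observed probability = 0.387695.
Step 5: alpha = 0.1. fail to reject H0.

n_eff = 12, pos = 4, neg = 8, p = 0.387695, fail to reject H0.


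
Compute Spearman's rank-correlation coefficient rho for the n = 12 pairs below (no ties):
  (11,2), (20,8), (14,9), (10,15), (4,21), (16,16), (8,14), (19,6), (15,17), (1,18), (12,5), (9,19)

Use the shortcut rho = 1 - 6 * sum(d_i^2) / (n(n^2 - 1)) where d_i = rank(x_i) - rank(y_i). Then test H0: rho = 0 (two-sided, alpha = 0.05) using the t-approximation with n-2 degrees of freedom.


Step 1: Rank x and y separately (midranks; no ties here).
rank(x): 11->6, 20->12, 14->8, 10->5, 4->2, 16->10, 8->3, 19->11, 15->9, 1->1, 12->7, 9->4
rank(y): 2->1, 8->4, 9->5, 15->7, 21->12, 16->8, 14->6, 6->3, 17->9, 18->10, 5->2, 19->11
Step 2: d_i = R_x(i) - R_y(i); compute d_i^2.
  (6-1)^2=25, (12-4)^2=64, (8-5)^2=9, (5-7)^2=4, (2-12)^2=100, (10-8)^2=4, (3-6)^2=9, (11-3)^2=64, (9-9)^2=0, (1-10)^2=81, (7-2)^2=25, (4-11)^2=49
sum(d^2) = 434.
Step 3: rho = 1 - 6*434 / (12*(12^2 - 1)) = 1 - 2604/1716 = -0.517483.
Step 4: Under H0, t = rho * sqrt((n-2)/(1-rho^2)) = -1.9124 ~ t(10).
Step 5: Two-sided p-value from the t-distribution with 10 df = 0.084869.
Step 6: alpha = 0.05. fail to reject H0.

rho = -0.5175, p = 0.084869, fail to reject H0 at alpha = 0.05.


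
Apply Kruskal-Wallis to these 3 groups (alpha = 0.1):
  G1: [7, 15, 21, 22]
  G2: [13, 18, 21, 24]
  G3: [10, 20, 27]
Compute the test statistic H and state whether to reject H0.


Step 1: Combine all N = 11 observations and assign midranks.
sorted (value, group, rank): (7,G1,1), (10,G3,2), (13,G2,3), (15,G1,4), (18,G2,5), (20,G3,6), (21,G1,7.5), (21,G2,7.5), (22,G1,9), (24,G2,10), (27,G3,11)
Step 2: Sum ranks within each group.
R_1 = 21.5 (n_1 = 4)
R_2 = 25.5 (n_2 = 4)
R_3 = 19 (n_3 = 3)
Step 3: H = 12/(N(N+1)) * sum(R_i^2/n_i) - 3(N+1)
     = 12/(11*12) * (21.5^2/4 + 25.5^2/4 + 19^2/3) - 3*12
     = 0.090909 * 398.458 - 36
     = 0.223485.
Step 4: Ties present; correction factor C = 1 - 6/(11^3 - 11) = 0.995455. Corrected H = 0.223485 / 0.995455 = 0.224505.
Step 5: Under H0, H ~ chi^2(2); p-value = 0.893818.
Step 6: alpha = 0.1. fail to reject H0.

H = 0.2245, df = 2, p = 0.893818, fail to reject H0.


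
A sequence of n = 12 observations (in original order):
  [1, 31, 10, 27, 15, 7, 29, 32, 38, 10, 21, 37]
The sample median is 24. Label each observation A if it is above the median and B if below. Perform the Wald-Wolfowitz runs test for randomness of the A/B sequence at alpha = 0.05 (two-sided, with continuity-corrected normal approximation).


Step 1: Compute median = 24; label A = above, B = below.
Labels in order: BABABBAAABBA  (n_A = 6, n_B = 6)
Step 2: Count runs R = 8.
Step 3: Under H0 (random ordering), E[R] = 2*n_A*n_B/(n_A+n_B) + 1 = 2*6*6/12 + 1 = 7.0000.
        Var[R] = 2*n_A*n_B*(2*n_A*n_B - n_A - n_B) / ((n_A+n_B)^2 * (n_A+n_B-1)) = 4320/1584 = 2.7273.
        SD[R] = 1.6514.
Step 4: Continuity-corrected z = (R - 0.5 - E[R]) / SD[R] = (8 - 0.5 - 7.0000) / 1.6514 = 0.3028.
Step 5: Two-sided p-value via normal approximation = 2*(1 - Phi(|z|)) = 0.762069.
Step 6: alpha = 0.05. fail to reject H0.

R = 8, z = 0.3028, p = 0.762069, fail to reject H0.


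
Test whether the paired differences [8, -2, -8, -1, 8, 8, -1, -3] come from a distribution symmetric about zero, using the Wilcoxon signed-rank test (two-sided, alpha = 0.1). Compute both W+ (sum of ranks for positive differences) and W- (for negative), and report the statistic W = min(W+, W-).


Step 1: Drop any zero differences (none here) and take |d_i|.
|d| = [8, 2, 8, 1, 8, 8, 1, 3]
Step 2: Midrank |d_i| (ties get averaged ranks).
ranks: |8|->6.5, |2|->3, |8|->6.5, |1|->1.5, |8|->6.5, |8|->6.5, |1|->1.5, |3|->4
Step 3: Attach original signs; sum ranks with positive sign and with negative sign.
W+ = 6.5 + 6.5 + 6.5 = 19.5
W- = 3 + 6.5 + 1.5 + 1.5 + 4 = 16.5
(Check: W+ + W- = 36 should equal n(n+1)/2 = 36.)
Step 4: Test statistic W = min(W+, W-) = 16.5.
Step 5: Ties in |d|, so use the tie-corrected normal approximation.
        E[W] = n(n+1)/4 = 8*9/4 = 18.
        Tie groups: |d|=1 (t=2), |d|=8 (t=4); sum(t^3 - t) = 66.
        Var[W] = n(n+1)(2n+1)/24 - sum(t^3-t)/48 = 1224/24 - 66/48 = 49.625.
        z = (W - E[W]) / sqrt(Var[W]) = (16.5 - 18) / 7.0445 = -0.2129.
        Two-sided p = 2*Phi(z) = 0.831380.
Step 6: alpha = 0.1. fail to reject H0.

W+ = 19.5, W- = 16.5, W = min = 16.5, p = 0.831380, fail to reject H0.


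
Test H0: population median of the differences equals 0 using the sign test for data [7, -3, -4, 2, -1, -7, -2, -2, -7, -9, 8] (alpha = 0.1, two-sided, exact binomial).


Step 1: Discard zero differences. Original n = 11; n_eff = number of nonzero differences = 11.
Nonzero differences (with sign): +7, -3, -4, +2, -1, -7, -2, -2, -7, -9, +8
Step 2: Count signs: positive = 3, negative = 8.
Step 3: Under H0: P(positive) = 0.5, so the number of positives S ~ Bin(11, 0.5).
Step 4: Two-sided exact p-value = sum of Bin(11,0.5) probabilities at or below the observed probability = 0.226562.
Step 5: alpha = 0.1. fail to reject H0.

n_eff = 11, pos = 3, neg = 8, p = 0.226562, fail to reject H0.


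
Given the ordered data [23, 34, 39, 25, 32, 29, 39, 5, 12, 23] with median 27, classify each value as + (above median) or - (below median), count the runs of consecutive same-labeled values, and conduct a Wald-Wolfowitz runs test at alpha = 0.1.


Step 1: Compute median = 27; label A = above, B = below.
Labels in order: BAABAAABBB  (n_A = 5, n_B = 5)
Step 2: Count runs R = 5.
Step 3: Under H0 (random ordering), E[R] = 2*n_A*n_B/(n_A+n_B) + 1 = 2*5*5/10 + 1 = 6.0000.
        Var[R] = 2*n_A*n_B*(2*n_A*n_B - n_A - n_B) / ((n_A+n_B)^2 * (n_A+n_B-1)) = 2000/900 = 2.2222.
        SD[R] = 1.4907.
Step 4: Continuity-corrected z = (R + 0.5 - E[R]) / SD[R] = (5 + 0.5 - 6.0000) / 1.4907 = -0.3354.
Step 5: Two-sided p-value via normal approximation = 2*(1 - Phi(|z|)) = 0.737316.
Step 6: alpha = 0.1. fail to reject H0.

R = 5, z = -0.3354, p = 0.737316, fail to reject H0.


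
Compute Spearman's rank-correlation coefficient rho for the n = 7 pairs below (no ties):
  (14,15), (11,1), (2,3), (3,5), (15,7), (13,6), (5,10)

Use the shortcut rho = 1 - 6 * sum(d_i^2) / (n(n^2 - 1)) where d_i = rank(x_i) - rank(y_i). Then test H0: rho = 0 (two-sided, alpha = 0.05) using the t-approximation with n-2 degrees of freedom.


Step 1: Rank x and y separately (midranks; no ties here).
rank(x): 14->6, 11->4, 2->1, 3->2, 15->7, 13->5, 5->3
rank(y): 15->7, 1->1, 3->2, 5->3, 7->5, 6->4, 10->6
Step 2: d_i = R_x(i) - R_y(i); compute d_i^2.
  (6-7)^2=1, (4-1)^2=9, (1-2)^2=1, (2-3)^2=1, (7-5)^2=4, (5-4)^2=1, (3-6)^2=9
sum(d^2) = 26.
Step 3: rho = 1 - 6*26 / (7*(7^2 - 1)) = 1 - 156/336 = 0.535714.
Step 4: Under H0, t = rho * sqrt((n-2)/(1-rho^2)) = 1.4186 ~ t(5).
Step 5: Two-sided p-value from the t-distribution with 5 df = 0.215217.
Step 6: alpha = 0.05. fail to reject H0.

rho = 0.5357, p = 0.215217, fail to reject H0 at alpha = 0.05.


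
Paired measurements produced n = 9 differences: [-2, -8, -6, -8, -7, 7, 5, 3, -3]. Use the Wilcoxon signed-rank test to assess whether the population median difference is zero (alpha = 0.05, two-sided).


Step 1: Drop any zero differences (none here) and take |d_i|.
|d| = [2, 8, 6, 8, 7, 7, 5, 3, 3]
Step 2: Midrank |d_i| (ties get averaged ranks).
ranks: |2|->1, |8|->8.5, |6|->5, |8|->8.5, |7|->6.5, |7|->6.5, |5|->4, |3|->2.5, |3|->2.5
Step 3: Attach original signs; sum ranks with positive sign and with negative sign.
W+ = 6.5 + 4 + 2.5 = 13
W- = 1 + 8.5 + 5 + 8.5 + 6.5 + 2.5 = 32
(Check: W+ + W- = 45 should equal n(n+1)/2 = 45.)
Step 4: Test statistic W = min(W+, W-) = 13.
Step 5: Ties in |d|, so use the tie-corrected normal approximation.
        E[W] = n(n+1)/4 = 9*10/4 = 22.5.
        Tie groups: |d|=3 (t=2), |d|=7 (t=2), |d|=8 (t=2); sum(t^3 - t) = 18.
        Var[W] = n(n+1)(2n+1)/24 - sum(t^3-t)/48 = 1710/24 - 18/48 = 70.875.
        z = (W - E[W]) / sqrt(Var[W]) = (13 - 22.5) / 8.4187 = -1.1284.
        Two-sided p = 2*Phi(z) = 0.259136.
Step 6: alpha = 0.05. fail to reject H0.

W+ = 13, W- = 32, W = min = 13, p = 0.259136, fail to reject H0.


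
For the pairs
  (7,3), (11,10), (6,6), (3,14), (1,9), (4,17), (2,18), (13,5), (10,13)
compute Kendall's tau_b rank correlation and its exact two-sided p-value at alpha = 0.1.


Step 1: Enumerate the 36 unordered pairs (i,j) with i<j and classify each by sign(x_j-x_i) * sign(y_j-y_i).
  (1,2):dx=+4,dy=+7->C; (1,3):dx=-1,dy=+3->D; (1,4):dx=-4,dy=+11->D; (1,5):dx=-6,dy=+6->D
  (1,6):dx=-3,dy=+14->D; (1,7):dx=-5,dy=+15->D; (1,8):dx=+6,dy=+2->C; (1,9):dx=+3,dy=+10->C
  (2,3):dx=-5,dy=-4->C; (2,4):dx=-8,dy=+4->D; (2,5):dx=-10,dy=-1->C; (2,6):dx=-7,dy=+7->D
  (2,7):dx=-9,dy=+8->D; (2,8):dx=+2,dy=-5->D; (2,9):dx=-1,dy=+3->D; (3,4):dx=-3,dy=+8->D
  (3,5):dx=-5,dy=+3->D; (3,6):dx=-2,dy=+11->D; (3,7):dx=-4,dy=+12->D; (3,8):dx=+7,dy=-1->D
  (3,9):dx=+4,dy=+7->C; (4,5):dx=-2,dy=-5->C; (4,6):dx=+1,dy=+3->C; (4,7):dx=-1,dy=+4->D
  (4,8):dx=+10,dy=-9->D; (4,9):dx=+7,dy=-1->D; (5,6):dx=+3,dy=+8->C; (5,7):dx=+1,dy=+9->C
  (5,8):dx=+12,dy=-4->D; (5,9):dx=+9,dy=+4->C; (6,7):dx=-2,dy=+1->D; (6,8):dx=+9,dy=-12->D
  (6,9):dx=+6,dy=-4->D; (7,8):dx=+11,dy=-13->D; (7,9):dx=+8,dy=-5->D; (8,9):dx=-3,dy=+8->D
Step 2: C = 11, D = 25, total pairs = 36.
Step 3: tau = (C - D)/(n(n-1)/2) = (11 - 25)/36 = -0.388889.
Step 4: Exact two-sided p-value (enumerate n! = 362880 permutations of y under H0): p = 0.180181.
Step 5: alpha = 0.1. fail to reject H0.

tau_b = -0.3889 (C=11, D=25), p = 0.180181, fail to reject H0.


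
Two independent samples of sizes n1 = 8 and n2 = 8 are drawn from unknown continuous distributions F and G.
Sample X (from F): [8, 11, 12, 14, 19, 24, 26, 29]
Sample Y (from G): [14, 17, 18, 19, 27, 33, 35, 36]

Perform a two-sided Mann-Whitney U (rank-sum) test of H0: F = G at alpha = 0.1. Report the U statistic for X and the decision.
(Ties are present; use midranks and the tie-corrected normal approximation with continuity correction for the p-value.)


Step 1: Combine and sort all 16 observations; assign midranks.
sorted (value, group): (8,X), (11,X), (12,X), (14,X), (14,Y), (17,Y), (18,Y), (19,X), (19,Y), (24,X), (26,X), (27,Y), (29,X), (33,Y), (35,Y), (36,Y)
ranks: 8->1, 11->2, 12->3, 14->4.5, 14->4.5, 17->6, 18->7, 19->8.5, 19->8.5, 24->10, 26->11, 27->12, 29->13, 33->14, 35->15, 36->16
Step 2: Rank sum for X: R1 = 1 + 2 + 3 + 4.5 + 8.5 + 10 + 11 + 13 = 53.
Step 3: U_X = R1 - n1(n1+1)/2 = 53 - 8*9/2 = 53 - 36 = 17.
       U_Y = n1*n2 - U_X = 64 - 17 = 47.
Step 4: Ties are present, so use the tie-corrected normal approximation (with continuity correction) for the p-value.
Step 5: p-value = 0.127247; compare to alpha = 0.1. fail to reject H0.

U_X = 17, p = 0.127247, fail to reject H0 at alpha = 0.1.


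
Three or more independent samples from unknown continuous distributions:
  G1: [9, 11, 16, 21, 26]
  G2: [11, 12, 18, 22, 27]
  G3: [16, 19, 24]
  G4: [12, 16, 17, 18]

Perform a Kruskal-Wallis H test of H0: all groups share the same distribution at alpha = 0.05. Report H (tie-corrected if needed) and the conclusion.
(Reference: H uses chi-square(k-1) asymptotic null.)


Step 1: Combine all N = 17 observations and assign midranks.
sorted (value, group, rank): (9,G1,1), (11,G1,2.5), (11,G2,2.5), (12,G2,4.5), (12,G4,4.5), (16,G1,7), (16,G3,7), (16,G4,7), (17,G4,9), (18,G2,10.5), (18,G4,10.5), (19,G3,12), (21,G1,13), (22,G2,14), (24,G3,15), (26,G1,16), (27,G2,17)
Step 2: Sum ranks within each group.
R_1 = 39.5 (n_1 = 5)
R_2 = 48.5 (n_2 = 5)
R_3 = 34 (n_3 = 3)
R_4 = 31 (n_4 = 4)
Step 3: H = 12/(N(N+1)) * sum(R_i^2/n_i) - 3(N+1)
     = 12/(17*18) * (39.5^2/5 + 48.5^2/5 + 34^2/3 + 31^2/4) - 3*18
     = 0.039216 * 1408.08 - 54
     = 1.218954.
Step 4: Ties present; correction factor C = 1 - 42/(17^3 - 17) = 0.991422. Corrected H = 1.218954 / 0.991422 = 1.229501.
Step 5: Under H0, H ~ chi^2(3); p-value = 0.745938.
Step 6: alpha = 0.05. fail to reject H0.

H = 1.2295, df = 3, p = 0.745938, fail to reject H0.


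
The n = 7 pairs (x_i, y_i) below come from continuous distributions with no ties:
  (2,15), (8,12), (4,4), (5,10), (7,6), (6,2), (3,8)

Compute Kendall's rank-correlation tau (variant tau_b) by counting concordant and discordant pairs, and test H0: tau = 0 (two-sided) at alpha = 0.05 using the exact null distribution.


Step 1: Enumerate the 21 unordered pairs (i,j) with i<j and classify each by sign(x_j-x_i) * sign(y_j-y_i).
  (1,2):dx=+6,dy=-3->D; (1,3):dx=+2,dy=-11->D; (1,4):dx=+3,dy=-5->D; (1,5):dx=+5,dy=-9->D
  (1,6):dx=+4,dy=-13->D; (1,7):dx=+1,dy=-7->D; (2,3):dx=-4,dy=-8->C; (2,4):dx=-3,dy=-2->C
  (2,5):dx=-1,dy=-6->C; (2,6):dx=-2,dy=-10->C; (2,7):dx=-5,dy=-4->C; (3,4):dx=+1,dy=+6->C
  (3,5):dx=+3,dy=+2->C; (3,6):dx=+2,dy=-2->D; (3,7):dx=-1,dy=+4->D; (4,5):dx=+2,dy=-4->D
  (4,6):dx=+1,dy=-8->D; (4,7):dx=-2,dy=-2->C; (5,6):dx=-1,dy=-4->C; (5,7):dx=-4,dy=+2->D
  (6,7):dx=-3,dy=+6->D
Step 2: C = 9, D = 12, total pairs = 21.
Step 3: tau = (C - D)/(n(n-1)/2) = (9 - 12)/21 = -0.142857.
Step 4: Exact two-sided p-value (enumerate n! = 5040 permutations of y under H0): p = 0.772619.
Step 5: alpha = 0.05. fail to reject H0.

tau_b = -0.1429 (C=9, D=12), p = 0.772619, fail to reject H0.


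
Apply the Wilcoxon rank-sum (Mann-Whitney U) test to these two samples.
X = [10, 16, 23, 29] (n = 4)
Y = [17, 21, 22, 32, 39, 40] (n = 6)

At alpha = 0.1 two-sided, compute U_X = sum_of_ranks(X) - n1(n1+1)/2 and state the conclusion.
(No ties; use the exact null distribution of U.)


Step 1: Combine and sort all 10 observations; assign midranks.
sorted (value, group): (10,X), (16,X), (17,Y), (21,Y), (22,Y), (23,X), (29,X), (32,Y), (39,Y), (40,Y)
ranks: 10->1, 16->2, 17->3, 21->4, 22->5, 23->6, 29->7, 32->8, 39->9, 40->10
Step 2: Rank sum for X: R1 = 1 + 2 + 6 + 7 = 16.
Step 3: U_X = R1 - n1(n1+1)/2 = 16 - 4*5/2 = 16 - 10 = 6.
       U_Y = n1*n2 - U_X = 24 - 6 = 18.
Step 4: No ties, so the exact null distribution of U (based on enumerating the C(10,4) = 210 equally likely rank assignments) gives the two-sided p-value.
Step 5: p-value = 0.257143; compare to alpha = 0.1. fail to reject H0.

U_X = 6, p = 0.257143, fail to reject H0 at alpha = 0.1.


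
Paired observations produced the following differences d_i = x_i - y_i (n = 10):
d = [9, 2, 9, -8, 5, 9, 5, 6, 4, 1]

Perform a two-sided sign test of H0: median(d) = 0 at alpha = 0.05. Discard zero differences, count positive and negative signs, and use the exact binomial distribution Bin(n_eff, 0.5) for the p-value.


Step 1: Discard zero differences. Original n = 10; n_eff = number of nonzero differences = 10.
Nonzero differences (with sign): +9, +2, +9, -8, +5, +9, +5, +6, +4, +1
Step 2: Count signs: positive = 9, negative = 1.
Step 3: Under H0: P(positive) = 0.5, so the number of positives S ~ Bin(10, 0.5).
Step 4: Two-sided exact p-value = sum of Bin(10,0.5) probabilities at or below the observed probability = 0.021484.
Step 5: alpha = 0.05. reject H0.

n_eff = 10, pos = 9, neg = 1, p = 0.021484, reject H0.


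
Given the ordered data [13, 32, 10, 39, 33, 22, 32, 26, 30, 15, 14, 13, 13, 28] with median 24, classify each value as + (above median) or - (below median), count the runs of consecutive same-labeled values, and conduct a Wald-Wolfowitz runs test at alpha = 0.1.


Step 1: Compute median = 24; label A = above, B = below.
Labels in order: BABAABAAABBBBA  (n_A = 7, n_B = 7)
Step 2: Count runs R = 8.
Step 3: Under H0 (random ordering), E[R] = 2*n_A*n_B/(n_A+n_B) + 1 = 2*7*7/14 + 1 = 8.0000.
        Var[R] = 2*n_A*n_B*(2*n_A*n_B - n_A - n_B) / ((n_A+n_B)^2 * (n_A+n_B-1)) = 8232/2548 = 3.2308.
        SD[R] = 1.7974.
Step 4: R = E[R], so z = 0 with no continuity correction.
Step 5: Two-sided p-value via normal approximation = 2*(1 - Phi(|z|)) = 1.000000.
Step 6: alpha = 0.1. fail to reject H0.

R = 8, z = 0.0000, p = 1.000000, fail to reject H0.


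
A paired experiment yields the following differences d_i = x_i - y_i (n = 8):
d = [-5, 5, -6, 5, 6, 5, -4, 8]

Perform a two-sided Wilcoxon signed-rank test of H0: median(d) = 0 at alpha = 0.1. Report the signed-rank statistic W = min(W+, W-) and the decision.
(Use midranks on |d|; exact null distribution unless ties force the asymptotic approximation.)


Step 1: Drop any zero differences (none here) and take |d_i|.
|d| = [5, 5, 6, 5, 6, 5, 4, 8]
Step 2: Midrank |d_i| (ties get averaged ranks).
ranks: |5|->3.5, |5|->3.5, |6|->6.5, |5|->3.5, |6|->6.5, |5|->3.5, |4|->1, |8|->8
Step 3: Attach original signs; sum ranks with positive sign and with negative sign.
W+ = 3.5 + 3.5 + 6.5 + 3.5 + 8 = 25
W- = 3.5 + 6.5 + 1 = 11
(Check: W+ + W- = 36 should equal n(n+1)/2 = 36.)
Step 4: Test statistic W = min(W+, W-) = 11.
Step 5: Ties in |d|, so use the tie-corrected normal approximation.
        E[W] = n(n+1)/4 = 8*9/4 = 18.
        Tie groups: |d|=5 (t=4), |d|=6 (t=2); sum(t^3 - t) = 66.
        Var[W] = n(n+1)(2n+1)/24 - sum(t^3-t)/48 = 1224/24 - 66/48 = 49.625.
        z = (W - E[W]) / sqrt(Var[W]) = (11 - 18) / 7.0445 = -0.9937.
        Two-sided p = 2*Phi(z) = 0.320377.
Step 6: alpha = 0.1. fail to reject H0.

W+ = 25, W- = 11, W = min = 11, p = 0.320377, fail to reject H0.


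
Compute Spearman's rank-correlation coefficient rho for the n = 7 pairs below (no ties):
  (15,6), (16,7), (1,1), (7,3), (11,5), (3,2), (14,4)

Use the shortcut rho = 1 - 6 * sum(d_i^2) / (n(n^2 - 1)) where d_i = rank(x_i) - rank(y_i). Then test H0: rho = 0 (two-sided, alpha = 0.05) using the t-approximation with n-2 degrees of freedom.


Step 1: Rank x and y separately (midranks; no ties here).
rank(x): 15->6, 16->7, 1->1, 7->3, 11->4, 3->2, 14->5
rank(y): 6->6, 7->7, 1->1, 3->3, 5->5, 2->2, 4->4
Step 2: d_i = R_x(i) - R_y(i); compute d_i^2.
  (6-6)^2=0, (7-7)^2=0, (1-1)^2=0, (3-3)^2=0, (4-5)^2=1, (2-2)^2=0, (5-4)^2=1
sum(d^2) = 2.
Step 3: rho = 1 - 6*2 / (7*(7^2 - 1)) = 1 - 12/336 = 0.964286.
Step 4: Under H0, t = rho * sqrt((n-2)/(1-rho^2)) = 8.1408 ~ t(5).
Step 5: Two-sided p-value from the t-distribution with 5 df = 0.000454.
Step 6: alpha = 0.05. reject H0.

rho = 0.9643, p = 0.000454, reject H0 at alpha = 0.05.


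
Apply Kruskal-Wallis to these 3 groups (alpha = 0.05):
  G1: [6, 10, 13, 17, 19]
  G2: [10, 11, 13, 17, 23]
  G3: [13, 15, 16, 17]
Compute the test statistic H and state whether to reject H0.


Step 1: Combine all N = 14 observations and assign midranks.
sorted (value, group, rank): (6,G1,1), (10,G1,2.5), (10,G2,2.5), (11,G2,4), (13,G1,6), (13,G2,6), (13,G3,6), (15,G3,8), (16,G3,9), (17,G1,11), (17,G2,11), (17,G3,11), (19,G1,13), (23,G2,14)
Step 2: Sum ranks within each group.
R_1 = 33.5 (n_1 = 5)
R_2 = 37.5 (n_2 = 5)
R_3 = 34 (n_3 = 4)
Step 3: H = 12/(N(N+1)) * sum(R_i^2/n_i) - 3(N+1)
     = 12/(14*15) * (33.5^2/5 + 37.5^2/5 + 34^2/4) - 3*15
     = 0.057143 * 794.7 - 45
     = 0.411429.
Step 4: Ties present; correction factor C = 1 - 54/(14^3 - 14) = 0.980220. Corrected H = 0.411429 / 0.980220 = 0.419731.
Step 5: Under H0, H ~ chi^2(2); p-value = 0.810693.
Step 6: alpha = 0.05. fail to reject H0.

H = 0.4197, df = 2, p = 0.810693, fail to reject H0.


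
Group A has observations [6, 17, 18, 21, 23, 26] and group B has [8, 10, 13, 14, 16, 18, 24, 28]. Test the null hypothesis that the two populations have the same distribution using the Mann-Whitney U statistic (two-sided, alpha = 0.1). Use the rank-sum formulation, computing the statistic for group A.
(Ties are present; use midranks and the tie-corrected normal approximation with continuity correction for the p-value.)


Step 1: Combine and sort all 14 observations; assign midranks.
sorted (value, group): (6,X), (8,Y), (10,Y), (13,Y), (14,Y), (16,Y), (17,X), (18,X), (18,Y), (21,X), (23,X), (24,Y), (26,X), (28,Y)
ranks: 6->1, 8->2, 10->3, 13->4, 14->5, 16->6, 17->7, 18->8.5, 18->8.5, 21->10, 23->11, 24->12, 26->13, 28->14
Step 2: Rank sum for X: R1 = 1 + 7 + 8.5 + 10 + 11 + 13 = 50.5.
Step 3: U_X = R1 - n1(n1+1)/2 = 50.5 - 6*7/2 = 50.5 - 21 = 29.5.
       U_Y = n1*n2 - U_X = 48 - 29.5 = 18.5.
Step 4: Ties are present, so use the tie-corrected normal approximation (with continuity correction) for the p-value.
Step 5: p-value = 0.518145; compare to alpha = 0.1. fail to reject H0.

U_X = 29.5, p = 0.518145, fail to reject H0 at alpha = 0.1.


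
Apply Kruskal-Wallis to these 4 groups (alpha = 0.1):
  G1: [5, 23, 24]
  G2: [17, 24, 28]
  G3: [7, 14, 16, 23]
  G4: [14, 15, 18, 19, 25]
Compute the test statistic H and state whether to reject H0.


Step 1: Combine all N = 15 observations and assign midranks.
sorted (value, group, rank): (5,G1,1), (7,G3,2), (14,G3,3.5), (14,G4,3.5), (15,G4,5), (16,G3,6), (17,G2,7), (18,G4,8), (19,G4,9), (23,G1,10.5), (23,G3,10.5), (24,G1,12.5), (24,G2,12.5), (25,G4,14), (28,G2,15)
Step 2: Sum ranks within each group.
R_1 = 24 (n_1 = 3)
R_2 = 34.5 (n_2 = 3)
R_3 = 22 (n_3 = 4)
R_4 = 39.5 (n_4 = 5)
Step 3: H = 12/(N(N+1)) * sum(R_i^2/n_i) - 3(N+1)
     = 12/(15*16) * (24^2/3 + 34.5^2/3 + 22^2/4 + 39.5^2/5) - 3*16
     = 0.050000 * 1021.8 - 48
     = 3.090000.
Step 4: Ties present; correction factor C = 1 - 18/(15^3 - 15) = 0.994643. Corrected H = 3.090000 / 0.994643 = 3.106643.
Step 5: Under H0, H ~ chi^2(3); p-value = 0.375473.
Step 6: alpha = 0.1. fail to reject H0.

H = 3.1066, df = 3, p = 0.375473, fail to reject H0.
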